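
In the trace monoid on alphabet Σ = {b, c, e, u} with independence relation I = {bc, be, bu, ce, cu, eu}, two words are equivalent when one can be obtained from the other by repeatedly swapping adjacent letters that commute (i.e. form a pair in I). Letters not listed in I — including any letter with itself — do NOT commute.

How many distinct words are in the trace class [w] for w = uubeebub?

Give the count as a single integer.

drop 0:u onto floor
drop 1:u onto {0:u}
drop 2:b onto floor
drop 3:e onto floor
drop 4:e onto {3:e}
drop 5:b onto {2:b}
drop 6:u onto {1:u}
drop 7:b onto {5:b}
ground layer = {0:u, 2:b, 3:e}
drop-orders for the pieces not yet dropped (sum over which currently-grounded one goes next):
  1 to go: {4} 1  {6} 1  {7} 1
  2 to go: {1,6} 1  {3,4} 1  {4,6} 2  {4,7} 2  {5,7} 1  {6,7} 2
  3 to go: {0,1,6} 1  {1,4,6} 3  {1,6,7} 3  {2,5,7} 1  {3,4,6} 3  {3,4,7} 3  {4,5,7} 3  {4,6,7} 6  {5,6,7} 3
  4 to go: {0,1,4,6} 4  {0,1,6,7} 4  {1,3,4,6} 6  {1,4,6,7} 12  {1,5,6,7} 6  {2,4,5,7} 4  {2,5,6,7} 4  {3,4,5,7} 6  {3,4,6,7} 12  {4,5,6,7} 12
  5 to go: {0,1,3,4,6} 10  {0,1,4,6,7} 20  {0,1,5,6,7} 10  {1,2,5,6,7} 10  {1,3,4,6,7} 30  {1,4,5,6,7} 30  {2,3,4,5,7} 10  {2,4,5,6,7} 20  {3,4,5,6,7} 30
  6 to go: {0,1,2,5,6,7} 20  {0,1,3,4,6,7} 60  {0,1,4,5,6,7} 60  {1,2,4,5,6,7} 60  {1,3,4,5,6,7} 90  {2,3,4,5,6,7} 60
  if 0:u drops first: 210 orders
  if 2:b drops first: 210 orders
  if 3:e drops first: 140 orders
heap linearizations: 560

560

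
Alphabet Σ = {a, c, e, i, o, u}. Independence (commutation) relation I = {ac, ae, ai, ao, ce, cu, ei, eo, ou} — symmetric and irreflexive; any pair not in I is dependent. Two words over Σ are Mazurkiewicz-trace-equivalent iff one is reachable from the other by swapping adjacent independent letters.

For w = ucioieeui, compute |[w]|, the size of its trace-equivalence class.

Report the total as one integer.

25

drop 0:u onto floor
drop 1:c onto floor
drop 2:i onto {0:u, 1:c}
drop 3:o onto {2:i}
drop 4:i onto {3:o}
drop 5:e onto {0:u}
drop 6:e onto {5:e}
drop 7:u onto {4:i, 6:e}
drop 8:i onto {7:u}
ground layer = {0:u, 1:c}
drop-orders for the pieces not yet dropped (sum over which currently-grounded one goes next):
  1 to go: {8} 1
  2 to go: {7,8} 1
  3 to go: {4,7,8} 1  {6,7,8} 1
  4 to go: {3,4,7,8} 1  {4,6,7,8} 2  {5,6,7,8} 1
  5 to go: {2,3,4,7,8} 1  {3,4,6,7,8} 3  {4,5,6,7,8} 3
  6 to go: {1,2,3,4,7,8} 1  {2,3,4,6,7,8} 4  {3,4,5,6,7,8} 6
  7 to go: {1,2,3,4,6,7,8} 5  {2,3,4,5,6,7,8} 10
  if 0:u drops first: 15 orders
  if 1:c drops first: 10 orders
heap linearizations: 25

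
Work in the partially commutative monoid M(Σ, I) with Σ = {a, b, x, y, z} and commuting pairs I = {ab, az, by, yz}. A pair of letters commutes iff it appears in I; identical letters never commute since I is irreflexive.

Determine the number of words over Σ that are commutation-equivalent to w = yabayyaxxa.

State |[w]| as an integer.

7

drop 0:y onto floor
drop 1:a onto {0:y}
drop 2:b onto floor
drop 3:a onto {1:a}
drop 4:y onto {3:a}
drop 5:y onto {4:y}
drop 6:a onto {5:y}
drop 7:x onto {2:b, 6:a}
drop 8:x onto {7:x}
drop 9:a onto {8:x}
ground layer = {0:y, 2:b}
drop-orders for the pieces not yet dropped (sum over which currently-grounded one goes next):
  1 to go: {9} 1
  2 to go: {8,9} 1
  3 to go: {7,8,9} 1
  4 to go: {2,7,8,9} 1  {6,7,8,9} 1
  5 to go: {2,6,7,8,9} 2  {5,6,7,8,9} 1
  6 to go: {2,5,6,7,8,9} 3  {4,5,6,7,8,9} 1
  7 to go: {2,4,5,6,7,8,9} 4  {3,4,5,6,7,8,9} 1
  8 to go: {1,3,4,5,6,7,8,9} 1  {2,3,4,5,6,7,8,9} 5
  if 0:y drops first: 6 orders
  if 2:b drops first: 1 orders
heap linearizations: 7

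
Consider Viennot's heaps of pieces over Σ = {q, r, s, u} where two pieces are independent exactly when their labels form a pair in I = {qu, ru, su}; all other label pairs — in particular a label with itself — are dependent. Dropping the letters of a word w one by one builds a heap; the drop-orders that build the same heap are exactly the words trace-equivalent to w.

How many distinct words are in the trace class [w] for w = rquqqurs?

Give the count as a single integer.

28

drop 0:r onto floor
drop 1:q onto {0:r}
drop 2:u onto floor
drop 3:q onto {1:q}
drop 4:q onto {3:q}
drop 5:u onto {2:u}
drop 6:r onto {4:q}
drop 7:s onto {6:r}
ground layer = {0:r, 2:u}
drop-orders for the pieces not yet dropped (sum over which currently-grounded one goes next):
  1 to go: {5} 1  {7} 1
  2 to go: {2,5} 1  {5,7} 2  {6,7} 1
  3 to go: {2,5,7} 3  {4,6,7} 1  {5,6,7} 3
  4 to go: {2,5,6,7} 6  {3,4,6,7} 1  {4,5,6,7} 4
  5 to go: {1,3,4,6,7} 1  {2,4,5,6,7} 10  {3,4,5,6,7} 5
  6 to go: {0,1,3,4,6,7} 1  {1,3,4,5,6,7} 6  {2,3,4,5,6,7} 15
  if 0:r drops first: 21 orders
  if 2:u drops first: 7 orders
heap linearizations: 28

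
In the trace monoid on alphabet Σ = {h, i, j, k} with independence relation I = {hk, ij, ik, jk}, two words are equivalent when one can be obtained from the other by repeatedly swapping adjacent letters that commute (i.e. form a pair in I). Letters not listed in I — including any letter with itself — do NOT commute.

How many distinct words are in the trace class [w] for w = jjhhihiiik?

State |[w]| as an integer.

0(j) covers ∅
1(j) covers 0:j
2(h) covers 1:j
3(h) covers 2:h
4(i) covers 3:h
5(h) covers 4:i
6(i) covers 5:h
7(i) covers 6:i
8(i) covers 7:i
9(k) covers ∅
floor of heap: 0:j, 9:k
completions by unplaced set U, small U first (add the entries for U minus each lowest piece of U):
  |U|=1: {8}:1  {9}:1
  |U|=2: {7,8}:1  {8,9}:2
  |U|=3: {6,7,8}:1  {7,8,9}:3
  |U|=4: {5,6,7,8}:1  {6,7,8,9}:4
  |U|=5: {4,5,6,7,8}:1  {5,6,7,8,9}:5
  |U|=6: {3,4,5,6,7,8}:1  {4,5,6,7,8,9}:6
  |U|=7: {2,3,4,5,6,7,8}:1  {3,4,5,6,7,8,9}:7
  |U|=8: {1,2,3,4,5,6,7,8}:1  {2,3,4,5,6,7,8,9}:8
  start at 0(j): 9
  start at 9(k): 1
sum over floor = 10

10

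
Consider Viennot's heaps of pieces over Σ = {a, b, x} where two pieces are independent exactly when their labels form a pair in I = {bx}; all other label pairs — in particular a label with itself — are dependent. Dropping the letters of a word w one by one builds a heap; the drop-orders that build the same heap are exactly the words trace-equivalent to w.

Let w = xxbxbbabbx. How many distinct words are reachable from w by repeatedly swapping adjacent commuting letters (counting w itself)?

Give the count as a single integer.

piece 0:x — minimal
piece 1:x rests on {0:x}
piece 2:b — minimal
piece 3:x rests on {1:x}
piece 4:b rests on {2:b}
piece 5:b rests on {4:b}
piece 6:a rests on {3:x, 5:b}
piece 7:b rests on {6:a}
piece 8:b rests on {7:b}
piece 9:x rests on {6:a}
minimal pieces: {0:x, 2:b}
ways to finish when only these pieces remain (= sum over removing one remaining piece with nothing left below it):
  1 left: {8}→1  {9}→1
  2 left: {7,8}→1  {8,9}→2
  3 left: {7,8,9}→3
  4 left: {6,7,8,9}→3
  5 left: {3,6,7,8,9}→3  {5,6,7,8,9}→3
  6 left: {1,3,6,7,8,9}→3  {3,5,6,7,8,9}→6  {4,5,6,7,8,9}→3
  7 left: {0,1,3,6,7,8,9}→3  {1,3,5,6,7,8,9}→9  {2,4,5,6,7,8,9}→3  {3,4,5,6,7,8,9}→9
  8 left: {0,1,3,5,6,7,8,9}→12  {1,3,4,5,6,7,8,9}→18  {2,3,4,5,6,7,8,9}→12
  placing 0:x first → 30 extensions
  placing 2:b first → 30 extensions
total linear extensions = 60

60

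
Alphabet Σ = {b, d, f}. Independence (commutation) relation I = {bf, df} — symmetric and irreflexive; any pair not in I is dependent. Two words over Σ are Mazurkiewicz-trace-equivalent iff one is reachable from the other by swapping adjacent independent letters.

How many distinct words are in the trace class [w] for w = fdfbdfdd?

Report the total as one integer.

56

0(f) covers ∅
1(d) covers ∅
2(f) covers 0:f
3(b) covers 1:d
4(d) covers 3:b
5(f) covers 2:f
6(d) covers 4:d
7(d) covers 6:d
floor of heap: 0:f, 1:d
completions by unplaced set U, small U first (add the entries for U minus each lowest piece of U):
  |U|=1: {5}:1  {7}:1
  |U|=2: {2,5}:1  {5,7}:2  {6,7}:1
  |U|=3: {0,2,5}:1  {2,5,7}:3  {4,6,7}:1  {5,6,7}:3
  |U|=4: {0,2,5,7}:4  {2,5,6,7}:6  {3,4,6,7}:1  {4,5,6,7}:4
  |U|=5: {0,2,5,6,7}:10  {1,3,4,6,7}:1  {2,4,5,6,7}:10  {3,4,5,6,7}:5
  |U|=6: {0,2,4,5,6,7}:20  {1,3,4,5,6,7}:6  {2,3,4,5,6,7}:15
  start at 0(f): 21
  start at 1(d): 35
sum over floor = 56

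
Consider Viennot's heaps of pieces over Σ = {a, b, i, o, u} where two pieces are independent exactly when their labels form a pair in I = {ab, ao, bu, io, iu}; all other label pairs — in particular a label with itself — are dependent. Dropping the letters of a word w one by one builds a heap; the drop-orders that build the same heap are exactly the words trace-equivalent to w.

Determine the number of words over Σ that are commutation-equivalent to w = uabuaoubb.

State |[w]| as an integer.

#0=u has no predecessor
#1=a depends on [0:u]
#2=b has no predecessor
#3=u depends on [1:a]
#4=a depends on [3:u]
#5=o depends on [2:b, 3:u]
#6=u depends on [4:a, 5:o]
#7=b depends on [5:o]
#8=b depends on [7:b]
sources: [0:u, 2:b]
N(rest) = Σ N(rest − s) over sources s of rest; N(one piece) = 1:
  size 1 → [6]=1  [8]=1
  size 2 → [4,6]=1  [6,8]=2  [7,8]=1
  size 3 → [4,6,8]=3  [6,7,8]=3
  size 4 → [4,6,7,8]=6  [5,6,7,8]=3
  size 5 → [2,5,6,7,8]=3  [4,5,6,7,8]=9
  size 6 → [2,4,5,6,7,8]=12  [3,4,5,6,7,8]=9
  size 7 → [1,3,4,5,6,7,8]=9  [2,3,4,5,6,7,8]=21
  first=0(u) contributes 30
  first=2(b) contributes 9
|[w]| = 39

39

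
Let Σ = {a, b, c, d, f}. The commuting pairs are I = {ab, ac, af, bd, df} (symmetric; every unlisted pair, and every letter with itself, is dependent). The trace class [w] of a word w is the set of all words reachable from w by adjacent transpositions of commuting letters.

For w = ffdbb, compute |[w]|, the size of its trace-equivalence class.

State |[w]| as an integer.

0(f) covers ∅
1(f) covers 0:f
2(d) covers ∅
3(b) covers 1:f
4(b) covers 3:b
floor of heap: 0:f, 2:d
completions by unplaced set U, small U first (add the entries for U minus each lowest piece of U):
  |U|=1: {2}:1  {4}:1
  |U|=2: {2,4}:2  {3,4}:1
  |U|=3: {1,3,4}:1  {2,3,4}:3
  start at 0(f): 4
  start at 2(d): 1
sum over floor = 5

5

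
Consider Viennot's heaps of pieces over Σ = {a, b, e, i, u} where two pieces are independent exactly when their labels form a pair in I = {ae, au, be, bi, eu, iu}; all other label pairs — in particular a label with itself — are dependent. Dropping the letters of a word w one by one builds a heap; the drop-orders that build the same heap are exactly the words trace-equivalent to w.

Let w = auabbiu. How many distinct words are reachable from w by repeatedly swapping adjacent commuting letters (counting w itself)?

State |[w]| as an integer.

13

0(a) covers ∅
1(u) covers ∅
2(a) covers 0:a
3(b) covers 1:u, 2:a
4(b) covers 3:b
5(i) covers 2:a
6(u) covers 4:b
floor of heap: 0:a, 1:u
completions by unplaced set U, small U first (add the entries for U minus each lowest piece of U):
  |U|=1: {5}:1  {6}:1
  |U|=2: {4,6}:1  {5,6}:2
  |U|=3: {3,4,6}:1  {4,5,6}:3
  |U|=4: {1,3,4,6}:1  {3,4,5,6}:4
  |U|=5: {1,3,4,5,6}:5  {2,3,4,5,6}:4
  start at 0(a): 9
  start at 1(u): 4
sum over floor = 13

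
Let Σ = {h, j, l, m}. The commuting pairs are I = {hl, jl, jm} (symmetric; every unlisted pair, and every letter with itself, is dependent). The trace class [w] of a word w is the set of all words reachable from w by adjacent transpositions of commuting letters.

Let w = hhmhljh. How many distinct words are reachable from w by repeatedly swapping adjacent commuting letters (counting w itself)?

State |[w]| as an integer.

4

piece 0:h — minimal
piece 1:h rests on {0:h}
piece 2:m rests on {1:h}
piece 3:h rests on {2:m}
piece 4:l rests on {2:m}
piece 5:j rests on {3:h}
piece 6:h rests on {5:j}
minimal pieces: {0:h}
ways to finish when only these pieces remain (= sum over removing one remaining piece with nothing left below it):
  1 left: {4}→1  {6}→1
  2 left: {4,6}→2  {5,6}→1
  3 left: {3,5,6}→1  {4,5,6}→3
  4 left: {3,4,5,6}→4
  5 left: {2,3,4,5,6}→4
  placing 0:h first → 4 extensions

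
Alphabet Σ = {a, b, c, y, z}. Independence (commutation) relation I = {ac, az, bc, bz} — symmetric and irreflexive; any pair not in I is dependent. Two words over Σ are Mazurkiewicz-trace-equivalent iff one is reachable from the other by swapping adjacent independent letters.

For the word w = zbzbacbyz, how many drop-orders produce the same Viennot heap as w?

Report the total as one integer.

#0=z has no predecessor
#1=b has no predecessor
#2=z depends on [0:z]
#3=b depends on [1:b]
#4=a depends on [3:b]
#5=c depends on [2:z]
#6=b depends on [4:a]
#7=y depends on [5:c, 6:b]
#8=z depends on [7:y]
sources: [0:z, 1:b]
N(rest) = Σ N(rest − s) over sources s of rest; N(one piece) = 1:
  size 1 → [8]=1
  size 2 → [7,8]=1
  size 3 → [5,7,8]=1  [6,7,8]=1
  size 4 → [2,5,7,8]=1  [4,6,7,8]=1  [5,6,7,8]=2
  size 5 → [0,2,5,7,8]=1  [2,5,6,7,8]=3  [3,4,6,7,8]=1  [4,5,6,7,8]=3
  size 6 → [0,2,5,6,7,8]=4  [1,3,4,6,7,8]=1  [2,4,5,6,7,8]=6  [3,4,5,6,7,8]=4
  size 7 → [0,2,4,5,6,7,8]=10  [1,3,4,5,6,7,8]=5  [2,3,4,5,6,7,8]=10
  first=0(z) contributes 15
  first=1(b) contributes 20
|[w]| = 35

35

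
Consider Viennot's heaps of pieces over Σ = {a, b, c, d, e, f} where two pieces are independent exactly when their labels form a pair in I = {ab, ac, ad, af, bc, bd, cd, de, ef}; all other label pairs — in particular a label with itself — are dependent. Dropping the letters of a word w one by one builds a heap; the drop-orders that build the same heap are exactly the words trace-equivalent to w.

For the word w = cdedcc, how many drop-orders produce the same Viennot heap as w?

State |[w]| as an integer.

15

0(c) covers ∅
1(d) covers ∅
2(e) covers 0:c
3(d) covers 1:d
4(c) covers 2:e
5(c) covers 4:c
floor of heap: 0:c, 1:d
completions by unplaced set U, small U first (add the entries for U minus each lowest piece of U):
  |U|=1: {3}:1  {5}:1
  |U|=2: {1,3}:1  {3,5}:2  {4,5}:1
  |U|=3: {1,3,5}:3  {2,4,5}:1  {3,4,5}:3
  |U|=4: {0,2,4,5}:1  {1,3,4,5}:6  {2,3,4,5}:4
  start at 0(c): 10
  start at 1(d): 5
sum over floor = 15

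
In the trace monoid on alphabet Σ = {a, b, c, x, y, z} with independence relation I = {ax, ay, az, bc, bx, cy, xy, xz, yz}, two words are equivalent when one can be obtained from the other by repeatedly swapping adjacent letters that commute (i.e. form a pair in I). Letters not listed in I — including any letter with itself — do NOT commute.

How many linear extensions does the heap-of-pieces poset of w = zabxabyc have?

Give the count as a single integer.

36

0(z) covers ∅
1(a) covers ∅
2(b) covers 0:z, 1:a
3(x) covers ∅
4(a) covers 2:b
5(b) covers 4:a
6(y) covers 5:b
7(c) covers 3:x, 4:a
floor of heap: 0:z, 1:a, 3:x
completions by unplaced set U, small U first (add the entries for U minus each lowest piece of U):
  |U|=1: {6}:1  {7}:1
  |U|=2: {3,7}:1  {5,6}:1  {6,7}:2
  |U|=3: {3,6,7}:3  {5,6,7}:3
  |U|=4: {3,5,6,7}:6  {4,5,6,7}:3
  |U|=5: {2,4,5,6,7}:3  {3,4,5,6,7}:9
  |U|=6: {0,2,4,5,6,7}:3  {1,2,4,5,6,7}:3  {2,3,4,5,6,7}:12
  start at 0(z): 15
  start at 1(a): 15
  start at 3(x): 6
sum over floor = 36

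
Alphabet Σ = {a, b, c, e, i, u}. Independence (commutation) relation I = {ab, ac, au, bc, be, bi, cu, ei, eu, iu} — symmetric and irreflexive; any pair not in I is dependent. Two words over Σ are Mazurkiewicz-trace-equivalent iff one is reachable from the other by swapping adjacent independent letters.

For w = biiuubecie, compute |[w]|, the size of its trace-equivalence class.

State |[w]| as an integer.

1260

piece 0:b — minimal
piece 1:i — minimal
piece 2:i rests on {1:i}
piece 3:u rests on {0:b}
piece 4:u rests on {3:u}
piece 5:b rests on {4:u}
piece 6:e — minimal
piece 7:c rests on {2:i, 6:e}
piece 8:i rests on {7:c}
piece 9:e rests on {7:c}
minimal pieces: {0:b, 1:i, 6:e}
ways to finish when only these pieces remain (= sum over removing one remaining piece with nothing left below it):
  1 left: {5}→1  {8}→1  {9}→1
  2 left: {4,5}→1  {5,8}→2  {5,9}→2  {8,9}→2
  3 left: {3,4,5}→1  {4,5,8}→3  {4,5,9}→3  {5,8,9}→6  {7,8,9}→2
  4 left: {0,3,4,5}→1  {2,7,8,9}→2  {3,4,5,8}→4  {3,4,5,9}→4  {4,5,8,9}→12  {5,7,8,9}→8  {6,7,8,9}→2
  5 left: {0,3,4,5,8}→5  {0,3,4,5,9}→5  {1,2,7,8,9}→2  {2,5,7,8,9}→10  {2,6,7,8,9}→4  {3,4,5,8,9}→20  {4,5,7,8,9}→20  {5,6,7,8,9}→10
  6 left: {0,3,4,5,8,9}→30  {1,2,5,7,8,9}→12  {1,2,6,7,8,9}→6  {2,4,5,7,8,9}→30  {2,5,6,7,8,9}→24  {3,4,5,7,8,9}→40  {4,5,6,7,8,9}→30
  7 left: {0,3,4,5,7,8,9}→70  {1,2,4,5,7,8,9}→42  {1,2,5,6,7,8,9}→42  {2,3,4,5,7,8,9}→70  {2,4,5,6,7,8,9}→84  {3,4,5,6,7,8,9}→70
  8 left: {0,2,3,4,5,7,8,9}→140  {0,3,4,5,6,7,8,9}→140  {1,2,3,4,5,7,8,9}→112  {1,2,4,5,6,7,8,9}→168  {2,3,4,5,6,7,8,9}→224
  placing 0:b first → 504 extensions
  placing 1:i first → 504 extensions
  placing 6:e first → 252 extensions
total linear extensions = 1260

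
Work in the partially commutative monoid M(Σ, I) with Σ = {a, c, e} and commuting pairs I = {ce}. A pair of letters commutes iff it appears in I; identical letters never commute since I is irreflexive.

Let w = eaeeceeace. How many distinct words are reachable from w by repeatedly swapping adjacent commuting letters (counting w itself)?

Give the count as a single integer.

0(e) covers ∅
1(a) covers 0:e
2(e) covers 1:a
3(e) covers 2:e
4(c) covers 1:a
5(e) covers 3:e
6(e) covers 5:e
7(a) covers 4:c, 6:e
8(c) covers 7:a
9(e) covers 7:a
floor of heap: 0:e
completions by unplaced set U, small U first (add the entries for U minus each lowest piece of U):
  |U|=1: {8}:1  {9}:1
  |U|=2: {8,9}:2
  |U|=3: {7,8,9}:2
  |U|=4: {4,7,8,9}:2  {6,7,8,9}:2
  |U|=5: {4,6,7,8,9}:4  {5,6,7,8,9}:2
  |U|=6: {3,5,6,7,8,9}:2  {4,5,6,7,8,9}:6
  |U|=7: {2,3,5,6,7,8,9}:2  {3,4,5,6,7,8,9}:8
  |U|=8: {2,3,4,5,6,7,8,9}:10
  start at 0(e): 10

10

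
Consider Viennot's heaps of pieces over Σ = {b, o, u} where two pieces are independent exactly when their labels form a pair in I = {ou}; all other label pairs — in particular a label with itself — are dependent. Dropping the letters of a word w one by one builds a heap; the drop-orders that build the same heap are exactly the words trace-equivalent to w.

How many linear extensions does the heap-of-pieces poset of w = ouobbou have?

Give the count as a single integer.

6

piece 0:o — minimal
piece 1:u — minimal
piece 2:o rests on {0:o}
piece 3:b rests on {1:u, 2:o}
piece 4:b rests on {3:b}
piece 5:o rests on {4:b}
piece 6:u rests on {4:b}
minimal pieces: {0:o, 1:u}
ways to finish when only these pieces remain (= sum over removing one remaining piece with nothing left below it):
  1 left: {5}→1  {6}→1
  2 left: {5,6}→2
  3 left: {4,5,6}→2
  4 left: {3,4,5,6}→2
  5 left: {1,3,4,5,6}→2  {2,3,4,5,6}→2
  placing 0:o first → 4 extensions
  placing 1:u first → 2 extensions
total linear extensions = 6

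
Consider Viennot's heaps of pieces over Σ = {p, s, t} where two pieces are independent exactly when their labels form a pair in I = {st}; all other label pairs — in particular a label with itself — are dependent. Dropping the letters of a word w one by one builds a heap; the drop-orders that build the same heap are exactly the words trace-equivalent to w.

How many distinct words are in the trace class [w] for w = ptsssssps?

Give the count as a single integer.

6

drop 0:p onto floor
drop 1:t onto {0:p}
drop 2:s onto {0:p}
drop 3:s onto {2:s}
drop 4:s onto {3:s}
drop 5:s onto {4:s}
drop 6:s onto {5:s}
drop 7:p onto {1:t, 6:s}
drop 8:s onto {7:p}
ground layer = {0:p}
drop-orders for the pieces not yet dropped (sum over which currently-grounded one goes next):
  1 to go: {8} 1
  2 to go: {7,8} 1
  3 to go: {1,7,8} 1  {6,7,8} 1
  4 to go: {1,6,7,8} 2  {5,6,7,8} 1
  5 to go: {1,5,6,7,8} 3  {4,5,6,7,8} 1
  6 to go: {1,4,5,6,7,8} 4  {3,4,5,6,7,8} 1
  7 to go: {1,3,4,5,6,7,8} 5  {2,3,4,5,6,7,8} 1
  if 0:p drops first: 6 orders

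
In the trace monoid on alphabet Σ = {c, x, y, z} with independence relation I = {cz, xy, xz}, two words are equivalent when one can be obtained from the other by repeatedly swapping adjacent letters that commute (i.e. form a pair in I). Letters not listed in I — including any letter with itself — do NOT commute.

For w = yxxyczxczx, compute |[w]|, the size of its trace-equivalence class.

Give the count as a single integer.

115

drop 0:y onto floor
drop 1:x onto floor
drop 2:x onto {1:x}
drop 3:y onto {0:y}
drop 4:c onto {2:x, 3:y}
drop 5:z onto {3:y}
drop 6:x onto {4:c}
drop 7:c onto {6:x}
drop 8:z onto {5:z}
drop 9:x onto {7:c}
ground layer = {0:y, 1:x}
drop-orders for the pieces not yet dropped (sum over which currently-grounded one goes next):
  1 to go: {8} 1  {9} 1
  2 to go: {5,8} 1  {7,9} 1  {8,9} 2
  3 to go: {5,8,9} 3  {6,7,9} 1  {7,8,9} 3
  4 to go: {4,6,7,9} 1  {5,7,8,9} 6  {6,7,8,9} 4
  5 to go: {2,4,6,7,9} 1  {4,6,7,8,9} 5  {5,6,7,8,9} 10
  6 to go: {1,2,4,6,7,9} 1  {2,4,6,7,8,9} 6  {4,5,6,7,8,9} 15
  7 to go: {1,2,4,6,7,8,9} 7  {2,4,5,6,7,8,9} 21  {3,4,5,6,7,8,9} 15
  8 to go: {0,3,4,5,6,7,8,9} 15  {1,2,4,5,6,7,8,9} 28  {2,3,4,5,6,7,8,9} 36
  if 0:y drops first: 64 orders
  if 1:x drops first: 51 orders
heap linearizations: 115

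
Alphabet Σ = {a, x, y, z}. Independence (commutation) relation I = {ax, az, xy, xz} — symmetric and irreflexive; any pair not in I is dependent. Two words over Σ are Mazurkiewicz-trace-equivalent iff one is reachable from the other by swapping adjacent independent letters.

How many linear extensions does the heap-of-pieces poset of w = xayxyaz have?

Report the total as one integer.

42

piece 0:x — minimal
piece 1:a — minimal
piece 2:y rests on {1:a}
piece 3:x rests on {0:x}
piece 4:y rests on {2:y}
piece 5:a rests on {4:y}
piece 6:z rests on {4:y}
minimal pieces: {0:x, 1:a}
ways to finish when only these pieces remain (= sum over removing one remaining piece with nothing left below it):
  1 left: {3}→1  {5}→1  {6}→1
  2 left: {0,3}→1  {3,5}→2  {3,6}→2  {5,6}→2
  3 left: {0,3,5}→3  {0,3,6}→3  {3,5,6}→6  {4,5,6}→2
  4 left: {0,3,5,6}→12  {2,4,5,6}→2  {3,4,5,6}→8
  5 left: {0,3,4,5,6}→20  {1,2,4,5,6}→2  {2,3,4,5,6}→10
  placing 0:x first → 12 extensions
  placing 1:a first → 30 extensions
total linear extensions = 42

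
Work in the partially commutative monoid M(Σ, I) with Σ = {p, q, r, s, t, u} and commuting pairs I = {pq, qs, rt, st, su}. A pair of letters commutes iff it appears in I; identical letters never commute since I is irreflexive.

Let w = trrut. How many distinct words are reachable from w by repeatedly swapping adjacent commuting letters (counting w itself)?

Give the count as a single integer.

3

0(t) covers ∅
1(r) covers ∅
2(r) covers 1:r
3(u) covers 0:t, 2:r
4(t) covers 3:u
floor of heap: 0:t, 1:r
completions by unplaced set U, small U first (add the entries for U minus each lowest piece of U):
  |U|=1: {4}:1
  |U|=2: {3,4}:1
  |U|=3: {0,3,4}:1  {2,3,4}:1
  start at 0(t): 1
  start at 1(r): 2
sum over floor = 3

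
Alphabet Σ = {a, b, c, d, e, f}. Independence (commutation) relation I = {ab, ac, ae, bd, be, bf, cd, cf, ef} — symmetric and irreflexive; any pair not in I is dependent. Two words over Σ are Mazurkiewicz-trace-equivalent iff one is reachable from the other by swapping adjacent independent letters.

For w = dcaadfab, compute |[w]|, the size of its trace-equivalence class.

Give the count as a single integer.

#0=d has no predecessor
#1=c has no predecessor
#2=a depends on [0:d]
#3=a depends on [2:a]
#4=d depends on [3:a]
#5=f depends on [4:d]
#6=a depends on [5:f]
#7=b depends on [1:c]
sources: [0:d, 1:c]
N(rest) = Σ N(rest − s) over sources s of rest; N(one piece) = 1:
  size 1 → [6]=1  [7]=1
  size 2 → [1,7]=1  [5,6]=1  [6,7]=2
  size 3 → [1,6,7]=3  [4,5,6]=1  [5,6,7]=3
  size 4 → [1,5,6,7]=6  [3,4,5,6]=1  [4,5,6,7]=4
  size 5 → [1,4,5,6,7]=10  [2,3,4,5,6]=1  [3,4,5,6,7]=5
  size 6 → [0,2,3,4,5,6]=1  [1,3,4,5,6,7]=15  [2,3,4,5,6,7]=6
  first=0(d) contributes 21
  first=1(c) contributes 7
|[w]| = 28

28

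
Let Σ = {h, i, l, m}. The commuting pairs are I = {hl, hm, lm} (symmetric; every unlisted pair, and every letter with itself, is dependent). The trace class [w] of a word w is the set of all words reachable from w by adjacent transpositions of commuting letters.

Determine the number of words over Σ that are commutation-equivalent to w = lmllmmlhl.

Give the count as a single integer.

0(l) covers ∅
1(m) covers ∅
2(l) covers 0:l
3(l) covers 2:l
4(m) covers 1:m
5(m) covers 4:m
6(l) covers 3:l
7(h) covers ∅
8(l) covers 6:l
floor of heap: 0:l, 1:m, 7:h
completions by unplaced set U, small U first (add the entries for U minus each lowest piece of U):
  |U|=1: {5}:1  {7}:1  {8}:1
  |U|=2: {4,5}:1  {5,7}:2  {5,8}:2  {6,8}:1  {7,8}:2
  |U|=3: {1,4,5}:1  {3,6,8}:1  {4,5,7}:3  {4,5,8}:3  {5,6,8}:3  {5,7,8}:6  {6,7,8}:3
  |U|=4: {1,4,5,7}:4  {1,4,5,8}:4  {2,3,6,8}:1  {3,5,6,8}:4  {3,6,7,8}:4  {4,5,6,8}:6  {4,5,7,8}:12  {5,6,7,8}:12
  |U|=5: {0,2,3,6,8}:1  {1,4,5,6,8}:10  {1,4,5,7,8}:20  {2,3,5,6,8}:5  {2,3,6,7,8}:5  {3,4,5,6,8}:10  {3,5,6,7,8}:20  {4,5,6,7,8}:30
  |U|=6: {0,2,3,5,6,8}:6  {0,2,3,6,7,8}:6  {1,3,4,5,6,8}:20  {1,4,5,6,7,8}:60  {2,3,4,5,6,8}:15  {2,3,5,6,7,8}:30  {3,4,5,6,7,8}:60
  |U|=7: {0,2,3,4,5,6,8}:21  {0,2,3,5,6,7,8}:42  {1,2,3,4,5,6,8}:35  {1,3,4,5,6,7,8}:140  {2,3,4,5,6,7,8}:105
  start at 0(l): 280
  start at 1(m): 168
  start at 7(h): 56
sum over floor = 504

504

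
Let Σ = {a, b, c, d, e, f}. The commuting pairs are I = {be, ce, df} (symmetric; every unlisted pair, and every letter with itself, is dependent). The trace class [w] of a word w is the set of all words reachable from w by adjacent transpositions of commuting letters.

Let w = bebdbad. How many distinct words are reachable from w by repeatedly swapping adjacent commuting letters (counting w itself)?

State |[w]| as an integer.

#0=b has no predecessor
#1=e has no predecessor
#2=b depends on [0:b]
#3=d depends on [1:e, 2:b]
#4=b depends on [3:d]
#5=a depends on [4:b]
#6=d depends on [5:a]
sources: [0:b, 1:e]
N(rest) = Σ N(rest − s) over sources s of rest; N(one piece) = 1:
  size 1 → [6]=1
  size 2 → [5,6]=1
  size 3 → [4,5,6]=1
  size 4 → [3,4,5,6]=1
  size 5 → [1,3,4,5,6]=1  [2,3,4,5,6]=1
  first=0(b) contributes 2
  first=1(e) contributes 1
|[w]| = 3

3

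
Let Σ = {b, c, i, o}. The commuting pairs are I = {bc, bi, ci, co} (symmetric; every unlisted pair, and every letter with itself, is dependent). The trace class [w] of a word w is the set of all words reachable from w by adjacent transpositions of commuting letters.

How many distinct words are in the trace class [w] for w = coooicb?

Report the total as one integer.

42

piece 0:c — minimal
piece 1:o — minimal
piece 2:o rests on {1:o}
piece 3:o rests on {2:o}
piece 4:i rests on {3:o}
piece 5:c rests on {0:c}
piece 6:b rests on {3:o}
minimal pieces: {0:c, 1:o}
ways to finish when only these pieces remain (= sum over removing one remaining piece with nothing left below it):
  1 left: {4}→1  {5}→1  {6}→1
  2 left: {0,5}→1  {4,5}→2  {4,6}→2  {5,6}→2
  3 left: {0,4,5}→3  {0,5,6}→3  {3,4,6}→2  {4,5,6}→6
  4 left: {0,4,5,6}→12  {2,3,4,6}→2  {3,4,5,6}→8
  5 left: {0,3,4,5,6}→20  {1,2,3,4,6}→2  {2,3,4,5,6}→10
  placing 0:c first → 12 extensions
  placing 1:o first → 30 extensions
total linear extensions = 42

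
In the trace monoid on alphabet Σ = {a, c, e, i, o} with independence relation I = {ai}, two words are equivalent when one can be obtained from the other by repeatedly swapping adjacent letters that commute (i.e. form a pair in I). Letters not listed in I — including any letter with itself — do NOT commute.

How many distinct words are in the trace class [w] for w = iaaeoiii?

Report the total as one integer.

3

drop 0:i onto floor
drop 1:a onto floor
drop 2:a onto {1:a}
drop 3:e onto {0:i, 2:a}
drop 4:o onto {3:e}
drop 5:i onto {4:o}
drop 6:i onto {5:i}
drop 7:i onto {6:i}
ground layer = {0:i, 1:a}
drop-orders for the pieces not yet dropped (sum over which currently-grounded one goes next):
  1 to go: {7} 1
  2 to go: {6,7} 1
  3 to go: {5,6,7} 1
  4 to go: {4,5,6,7} 1
  5 to go: {3,4,5,6,7} 1
  6 to go: {0,3,4,5,6,7} 1  {2,3,4,5,6,7} 1
  if 0:i drops first: 1 orders
  if 1:a drops first: 2 orders
heap linearizations: 3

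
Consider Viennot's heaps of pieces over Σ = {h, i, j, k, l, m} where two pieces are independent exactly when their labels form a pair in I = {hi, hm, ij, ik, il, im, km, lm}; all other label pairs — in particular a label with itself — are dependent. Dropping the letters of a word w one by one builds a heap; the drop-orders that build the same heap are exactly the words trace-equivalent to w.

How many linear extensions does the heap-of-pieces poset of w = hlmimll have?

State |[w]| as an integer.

piece 0:h — minimal
piece 1:l rests on {0:h}
piece 2:m — minimal
piece 3:i — minimal
piece 4:m rests on {2:m}
piece 5:l rests on {1:l}
piece 6:l rests on {5:l}
minimal pieces: {0:h, 2:m, 3:i}
ways to finish when only these pieces remain (= sum over removing one remaining piece with nothing left below it):
  1 left: {3}→1  {4}→1  {6}→1
  2 left: {2,4}→1  {3,4}→2  {3,6}→2  {4,6}→2  {5,6}→1
  3 left: {1,5,6}→1  {2,3,4}→3  {2,4,6}→3  {3,4,6}→6  {3,5,6}→3  {4,5,6}→3
  4 left: {0,1,5,6}→1  {1,3,5,6}→4  {1,4,5,6}→4  {2,3,4,6}→12  {2,4,5,6}→6  {3,4,5,6}→12
  5 left: {0,1,3,5,6}→5  {0,1,4,5,6}→5  {1,2,4,5,6}→10  {1,3,4,5,6}→20  {2,3,4,5,6}→30
  placing 0:h first → 60 extensions
  placing 2:m first → 30 extensions
  placing 3:i first → 15 extensions
total linear extensions = 105

105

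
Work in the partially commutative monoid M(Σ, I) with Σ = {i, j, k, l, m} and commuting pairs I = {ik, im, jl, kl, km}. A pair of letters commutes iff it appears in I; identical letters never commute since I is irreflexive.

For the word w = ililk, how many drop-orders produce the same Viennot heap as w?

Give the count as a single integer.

5

0(i) covers ∅
1(l) covers 0:i
2(i) covers 1:l
3(l) covers 2:i
4(k) covers ∅
floor of heap: 0:i, 4:k
completions by unplaced set U, small U first (add the entries for U minus each lowest piece of U):
  |U|=1: {3}:1  {4}:1
  |U|=2: {2,3}:1  {3,4}:2
  |U|=3: {1,2,3}:1  {2,3,4}:3
  start at 0(i): 4
  start at 4(k): 1
sum over floor = 5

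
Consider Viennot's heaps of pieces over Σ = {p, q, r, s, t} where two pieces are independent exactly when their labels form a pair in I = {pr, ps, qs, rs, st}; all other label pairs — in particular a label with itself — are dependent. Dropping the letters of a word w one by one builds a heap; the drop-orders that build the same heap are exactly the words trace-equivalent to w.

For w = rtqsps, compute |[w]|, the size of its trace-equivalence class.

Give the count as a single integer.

0(r) covers ∅
1(t) covers 0:r
2(q) covers 1:t
3(s) covers ∅
4(p) covers 2:q
5(s) covers 3:s
floor of heap: 0:r, 3:s
completions by unplaced set U, small U first (add the entries for U minus each lowest piece of U):
  |U|=1: {4}:1  {5}:1
  |U|=2: {2,4}:1  {3,5}:1  {4,5}:2
  |U|=3: {1,2,4}:1  {2,4,5}:3  {3,4,5}:3
  |U|=4: {0,1,2,4}:1  {1,2,4,5}:4  {2,3,4,5}:6
  start at 0(r): 10
  start at 3(s): 5
sum over floor = 15

15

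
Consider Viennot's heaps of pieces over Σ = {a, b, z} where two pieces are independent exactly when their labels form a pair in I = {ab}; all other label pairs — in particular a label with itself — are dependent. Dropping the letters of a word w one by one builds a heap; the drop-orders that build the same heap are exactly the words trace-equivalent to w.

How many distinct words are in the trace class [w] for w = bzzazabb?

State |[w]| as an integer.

drop 0:b onto floor
drop 1:z onto {0:b}
drop 2:z onto {1:z}
drop 3:a onto {2:z}
drop 4:z onto {3:a}
drop 5:a onto {4:z}
drop 6:b onto {4:z}
drop 7:b onto {6:b}
ground layer = {0:b}
drop-orders for the pieces not yet dropped (sum over which currently-grounded one goes next):
  1 to go: {5} 1  {7} 1
  2 to go: {5,7} 2  {6,7} 1
  3 to go: {5,6,7} 3
  4 to go: {4,5,6,7} 3
  5 to go: {3,4,5,6,7} 3
  6 to go: {2,3,4,5,6,7} 3
  if 0:b drops first: 3 orders

3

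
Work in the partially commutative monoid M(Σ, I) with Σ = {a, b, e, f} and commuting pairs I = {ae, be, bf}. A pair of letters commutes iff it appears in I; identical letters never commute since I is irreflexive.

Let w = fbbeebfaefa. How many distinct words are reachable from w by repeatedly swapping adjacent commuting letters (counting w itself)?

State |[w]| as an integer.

91

drop 0:f onto floor
drop 1:b onto floor
drop 2:b onto {1:b}
drop 3:e onto {0:f}
drop 4:e onto {3:e}
drop 5:b onto {2:b}
drop 6:f onto {4:e}
drop 7:a onto {5:b, 6:f}
drop 8:e onto {6:f}
drop 9:f onto {7:a, 8:e}
drop 10:a onto {9:f}
ground layer = {0:f, 1:b}
drop-orders for the pieces not yet dropped (sum over which currently-grounded one goes next):
  1 to go: {10} 1
  2 to go: {9,10} 1
  3 to go: {7,9,10} 1  {8,9,10} 1
  4 to go: {5,7,9,10} 1  {7,8,9,10} 2
  5 to go: {2,5,7,9,10} 1  {5,7,8,9,10} 3  {6,7,8,9,10} 2
  6 to go: {1,2,5,7,9,10} 1  {2,5,7,8,9,10} 4  {4,6,7,8,9,10} 2  {5,6,7,8,9,10} 5
  7 to go: {1,2,5,7,8,9,10} 5  {2,5,6,7,8,9,10} 9  {3,4,6,7,8,9,10} 2  {4,5,6,7,8,9,10} 7
  8 to go: {0,3,4,6,7,8,9,10} 2  {1,2,5,6,7,8,9,10} 14  {2,4,5,6,7,8,9,10} 16  {3,4,5,6,7,8,9,10} 9
  9 to go: {0,3,4,5,6,7,8,9,10} 11  {1,2,4,5,6,7,8,9,10} 30  {2,3,4,5,6,7,8,9,10} 25
  if 0:f drops first: 55 orders
  if 1:b drops first: 36 orders
heap linearizations: 91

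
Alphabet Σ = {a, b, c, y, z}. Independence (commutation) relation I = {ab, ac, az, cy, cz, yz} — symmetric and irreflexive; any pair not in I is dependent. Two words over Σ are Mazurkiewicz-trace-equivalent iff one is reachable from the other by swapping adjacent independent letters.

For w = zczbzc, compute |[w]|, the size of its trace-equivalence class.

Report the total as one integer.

6

#0=z has no predecessor
#1=c has no predecessor
#2=z depends on [0:z]
#3=b depends on [1:c, 2:z]
#4=z depends on [3:b]
#5=c depends on [3:b]
sources: [0:z, 1:c]
N(rest) = Σ N(rest − s) over sources s of rest; N(one piece) = 1:
  size 1 → [4]=1  [5]=1
  size 2 → [4,5]=2
  size 3 → [3,4,5]=2
  size 4 → [1,3,4,5]=2  [2,3,4,5]=2
  first=0(z) contributes 4
  first=1(c) contributes 2
|[w]| = 6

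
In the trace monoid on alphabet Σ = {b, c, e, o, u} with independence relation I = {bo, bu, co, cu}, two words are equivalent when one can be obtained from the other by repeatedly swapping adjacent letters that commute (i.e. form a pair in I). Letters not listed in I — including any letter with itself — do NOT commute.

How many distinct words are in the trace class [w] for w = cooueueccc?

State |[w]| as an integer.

4

#0=c has no predecessor
#1=o has no predecessor
#2=o depends on [1:o]
#3=u depends on [2:o]
#4=e depends on [0:c, 3:u]
#5=u depends on [4:e]
#6=e depends on [5:u]
#7=c depends on [6:e]
#8=c depends on [7:c]
#9=c depends on [8:c]
sources: [0:c, 1:o]
N(rest) = Σ N(rest − s) over sources s of rest; N(one piece) = 1:
  size 1 → [9]=1
  size 2 → [8,9]=1
  size 3 → [7,8,9]=1
  size 4 → [6,7,8,9]=1
  size 5 → [5,6,7,8,9]=1
  size 6 → [4,5,6,7,8,9]=1
  size 7 → [0,4,5,6,7,8,9]=1  [3,4,5,6,7,8,9]=1
  size 8 → [0,3,4,5,6,7,8,9]=2  [2,3,4,5,6,7,8,9]=1
  first=0(c) contributes 1
  first=1(o) contributes 3
|[w]| = 4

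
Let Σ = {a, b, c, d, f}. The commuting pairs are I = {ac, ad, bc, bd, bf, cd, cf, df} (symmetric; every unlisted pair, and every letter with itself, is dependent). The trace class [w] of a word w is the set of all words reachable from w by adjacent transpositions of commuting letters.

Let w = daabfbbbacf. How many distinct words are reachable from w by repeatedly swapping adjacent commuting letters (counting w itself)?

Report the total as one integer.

550

drop 0:d onto floor
drop 1:a onto floor
drop 2:a onto {1:a}
drop 3:b onto {2:a}
drop 4:f onto {2:a}
drop 5:b onto {3:b}
drop 6:b onto {5:b}
drop 7:b onto {6:b}
drop 8:a onto {4:f, 7:b}
drop 9:c onto floor
drop 10:f onto {8:a}
ground layer = {0:d, 1:a, 9:c}
drop-orders for the pieces not yet dropped (sum over which currently-grounded one goes next):
  1 to go: {0} 1  {9} 1  {10} 1
  2 to go: {0,9} 2  {0,10} 2  {8,10} 1  {9,10} 2
  3 to go: {0,8,10} 3  {0,9,10} 6  {4,8,10} 1  {7,8,10} 1  {8,9,10} 3
  4 to go: {0,4,8,10} 4  {0,7,8,10} 4  {0,8,9,10} 12  {4,7,8,10} 2  {4,8,9,10} 4  {6,7,8,10} 1  {7,8,9,10} 4
  5 to go: {0,4,7,8,10} 10  {0,4,8,9,10} 20  {0,6,7,8,10} 5  {0,7,8,9,10} 20  {4,6,7,8,10} 3  {4,7,8,9,10} 10  {5,6,7,8,10} 1  {6,7,8,9,10} 5
  6 to go: {0,4,6,7,8,10} 18  {0,4,7,8,9,10} 60  {0,5,6,7,8,10} 6  {0,6,7,8,9,10} 30  {3,5,6,7,8,10} 1  {4,5,6,7,8,10} 4  {4,6,7,8,9,10} 18  {5,6,7,8,9,10} 6
  7 to go: {0,3,5,6,7,8,10} 7  {0,4,5,6,7,8,10} 28  {0,4,6,7,8,9,10} 126  {0,5,6,7,8,9,10} 42  {3,4,5,6,7,8,10} 5  {3,5,6,7,8,9,10} 7  {4,5,6,7,8,9,10} 28
  8 to go: {0,3,4,5,6,7,8,10} 40  {0,3,5,6,7,8,9,10} 56  {0,4,5,6,7,8,9,10} 224  {2,3,4,5,6,7,8,10} 5  {3,4,5,6,7,8,9,10} 40
  9 to go: {0,2,3,4,5,6,7,8,10} 45  {0,3,4,5,6,7,8,9,10} 360  {1,2,3,4,5,6,7,8,10} 5  {2,3,4,5,6,7,8,9,10} 45
  if 0:d drops first: 50 orders
  if 1:a drops first: 450 orders
  if 9:c drops first: 50 orders
heap linearizations: 550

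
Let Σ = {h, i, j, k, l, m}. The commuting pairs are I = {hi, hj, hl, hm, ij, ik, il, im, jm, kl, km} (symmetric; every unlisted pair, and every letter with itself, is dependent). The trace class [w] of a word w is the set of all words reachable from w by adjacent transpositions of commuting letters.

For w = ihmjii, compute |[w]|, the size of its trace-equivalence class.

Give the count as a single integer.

120

drop 0:i onto floor
drop 1:h onto floor
drop 2:m onto floor
drop 3:j onto floor
drop 4:i onto {0:i}
drop 5:i onto {4:i}
ground layer = {0:i, 1:h, 2:m, 3:j}
drop-orders for the pieces not yet dropped (sum over which currently-grounded one goes next):
  1 to go: {1} 1  {2} 1  {3} 1  {5} 1
  2 to go: {1,2} 2  {1,3} 2  {1,5} 2  {2,3} 2  {2,5} 2  {3,5} 2  {4,5} 1
  3 to go: {0,4,5} 1  {1,2,3} 6  {1,2,5} 6  {1,3,5} 6  {1,4,5} 3  {2,3,5} 6  {2,4,5} 3  {3,4,5} 3
  4 to go: {0,1,4,5} 4  {0,2,4,5} 4  {0,3,4,5} 4  {1,2,3,5} 24  {1,2,4,5} 12  {1,3,4,5} 12  {2,3,4,5} 12
  if 0:i drops first: 60 orders
  if 1:h drops first: 20 orders
  if 2:m drops first: 20 orders
  if 3:j drops first: 20 orders
heap linearizations: 120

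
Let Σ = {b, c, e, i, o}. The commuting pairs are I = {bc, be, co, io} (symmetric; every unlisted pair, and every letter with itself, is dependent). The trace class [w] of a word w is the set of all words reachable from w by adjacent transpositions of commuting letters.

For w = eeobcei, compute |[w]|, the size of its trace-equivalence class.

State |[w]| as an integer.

5

0(e) covers ∅
1(e) covers 0:e
2(o) covers 1:e
3(b) covers 2:o
4(c) covers 1:e
5(e) covers 2:o, 4:c
6(i) covers 3:b, 5:e
floor of heap: 0:e
completions by unplaced set U, small U first (add the entries for U minus each lowest piece of U):
  |U|=1: {6}:1
  |U|=2: {3,6}:1  {5,6}:1
  |U|=3: {3,5,6}:2  {4,5,6}:1
  |U|=4: {2,3,5,6}:2  {3,4,5,6}:3
  |U|=5: {2,3,4,5,6}:5
  start at 0(e): 5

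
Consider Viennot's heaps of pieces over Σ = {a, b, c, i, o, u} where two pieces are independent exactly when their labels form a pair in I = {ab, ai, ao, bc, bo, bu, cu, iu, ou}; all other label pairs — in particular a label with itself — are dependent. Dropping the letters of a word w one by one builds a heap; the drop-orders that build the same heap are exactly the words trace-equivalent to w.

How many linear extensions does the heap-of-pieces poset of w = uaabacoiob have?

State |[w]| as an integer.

14

0(u) covers ∅
1(a) covers 0:u
2(a) covers 1:a
3(b) covers ∅
4(a) covers 2:a
5(c) covers 4:a
6(o) covers 5:c
7(i) covers 3:b, 6:o
8(o) covers 7:i
9(b) covers 7:i
floor of heap: 0:u, 3:b
completions by unplaced set U, small U first (add the entries for U minus each lowest piece of U):
  |U|=1: {8}:1  {9}:1
  |U|=2: {8,9}:2
  |U|=3: {7,8,9}:2
  |U|=4: {3,7,8,9}:2  {6,7,8,9}:2
  |U|=5: {3,6,7,8,9}:4  {5,6,7,8,9}:2
  |U|=6: {3,5,6,7,8,9}:6  {4,5,6,7,8,9}:2
  |U|=7: {2,4,5,6,7,8,9}:2  {3,4,5,6,7,8,9}:8
  |U|=8: {1,2,4,5,6,7,8,9}:2  {2,3,4,5,6,7,8,9}:10
  start at 0(u): 12
  start at 3(b): 2
sum over floor = 14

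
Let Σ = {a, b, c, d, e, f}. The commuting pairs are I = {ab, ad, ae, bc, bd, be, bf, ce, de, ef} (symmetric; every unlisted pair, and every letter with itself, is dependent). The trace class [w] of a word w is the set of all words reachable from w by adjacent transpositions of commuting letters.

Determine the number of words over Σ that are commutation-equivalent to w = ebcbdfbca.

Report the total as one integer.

drop 0:e onto floor
drop 1:b onto floor
drop 2:c onto floor
drop 3:b onto {1:b}
drop 4:d onto {2:c}
drop 5:f onto {4:d}
drop 6:b onto {3:b}
drop 7:c onto {5:f}
drop 8:a onto {7:c}
ground layer = {0:e, 1:b, 2:c}
drop-orders for the pieces not yet dropped (sum over which currently-grounded one goes next):
  1 to go: {0} 1  {6} 1  {8} 1
  2 to go: {0,6} 2  {0,8} 2  {3,6} 1  {6,8} 2  {7,8} 1
  3 to go: {0,3,6} 3  {0,6,8} 6  {0,7,8} 3  {1,3,6} 1  {3,6,8} 3  {5,7,8} 1  {6,7,8} 3
  4 to go: {0,1,3,6} 4  {0,3,6,8} 12  {0,5,7,8} 4  {0,6,7,8} 12  {1,3,6,8} 4  {3,6,7,8} 6  {4,5,7,8} 1  {5,6,7,8} 4
  5 to go: {0,1,3,6,8} 20  {0,3,6,7,8} 30  {0,4,5,7,8} 5  {0,5,6,7,8} 20  {1,3,6,7,8} 10  {2,4,5,7,8} 1  {3,5,6,7,8} 10  {4,5,6,7,8} 5
  6 to go: {0,1,3,6,7,8} 60  {0,2,4,5,7,8} 6  {0,3,5,6,7,8} 60  {0,4,5,6,7,8} 30  {1,3,5,6,7,8} 20  {2,4,5,6,7,8} 6  {3,4,5,6,7,8} 15
  7 to go: {0,1,3,5,6,7,8} 140  {0,2,4,5,6,7,8} 42  {0,3,4,5,6,7,8} 105  {1,3,4,5,6,7,8} 35  {2,3,4,5,6,7,8} 21
  if 0:e drops first: 56 orders
  if 1:b drops first: 168 orders
  if 2:c drops first: 280 orders
heap linearizations: 504

504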